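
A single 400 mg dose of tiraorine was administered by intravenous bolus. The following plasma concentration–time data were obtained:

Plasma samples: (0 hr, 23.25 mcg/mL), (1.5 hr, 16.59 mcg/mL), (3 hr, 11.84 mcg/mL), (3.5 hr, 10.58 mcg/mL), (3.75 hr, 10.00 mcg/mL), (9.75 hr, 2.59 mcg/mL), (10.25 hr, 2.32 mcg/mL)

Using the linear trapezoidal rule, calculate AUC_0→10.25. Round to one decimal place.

AUC = 98.4 mcg/mL·hr

Trapezoidal AUC_0→10.25:
  [0→1.5]: (23.25+16.59)/2 × 1.5 = 29.88
  [1.5→3]: (16.59+11.84)/2 × 1.5 = 21.3225
  [3→3.5]: (11.84+10.58)/2 × 0.5 = 5.605
  [3.5→3.75]: (10.58+10.00)/2 × 0.25 = 2.5725
  [3.75→9.75]: (10.00+2.59)/2 × 6 = 37.77
  [9.75→10.25]: (2.59+2.32)/2 × 0.5 = 1.2275
  Sum = 98.3775 mcg/mL·hr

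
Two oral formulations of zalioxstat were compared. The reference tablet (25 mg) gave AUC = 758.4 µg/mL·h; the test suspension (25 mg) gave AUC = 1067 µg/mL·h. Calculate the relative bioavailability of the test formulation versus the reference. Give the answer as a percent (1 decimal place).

F_rel = (AUC_test/D_test) / (AUC_ref/D_ref)
      = (1067/25) / (758.4/25)
      = 42.68 / 30.336 = 1.4069 = 140.69%

F_rel = 140.7%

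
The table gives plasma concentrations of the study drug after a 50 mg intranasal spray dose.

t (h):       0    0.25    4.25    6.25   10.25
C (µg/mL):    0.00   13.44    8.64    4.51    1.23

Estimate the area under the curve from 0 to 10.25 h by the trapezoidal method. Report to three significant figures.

Trapezoidal AUC_0→10.25:
  [0→0.25]: (0.00+13.44)/2 × 0.25 = 1.68
  [0.25→4.25]: (13.44+8.64)/2 × 4 = 44.16
  [4.25→6.25]: (8.64+4.51)/2 × 2 = 13.15
  [6.25→10.25]: (4.51+1.23)/2 × 4 = 11.48
  Sum = 70.47 µg/mL·h

AUC = 70.5 µg/mL·h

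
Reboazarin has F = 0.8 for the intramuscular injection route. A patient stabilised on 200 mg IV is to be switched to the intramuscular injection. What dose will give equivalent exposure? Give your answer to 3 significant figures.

For equal systemic exposure: F × D_ev = D_iv
D_ev = D_iv / F = 200 / 0.8 = 250 mg

D_intramuscular = 250 mg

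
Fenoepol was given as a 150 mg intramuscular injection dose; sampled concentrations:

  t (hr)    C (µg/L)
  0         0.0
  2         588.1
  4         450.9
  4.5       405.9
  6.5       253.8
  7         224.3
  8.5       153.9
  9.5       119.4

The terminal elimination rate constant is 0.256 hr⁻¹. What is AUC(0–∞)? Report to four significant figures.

Trapezoidal AUC_0→9.5:
  [0→2]: (0.0+588.1)/2 × 2 = 588.1
  [2→4]: (588.1+450.9)/2 × 2 = 1039.0
  [4→4.5]: (450.9+405.9)/2 × 0.5 = 214.2
  [4.5→6.5]: (405.9+253.8)/2 × 2 = 659.7
  [6.5→7]: (253.8+224.3)/2 × 0.5 = 119.525
  [7→8.5]: (224.3+153.9)/2 × 1.5 = 283.65
  [8.5→9.5]: (153.9+119.4)/2 × 1 = 136.65
  Sum = 3040.825 µg/L·hr
Extrapolated tail: C_last / k_e = 119.4 / 0.256 = 466.406
AUC_0→∞ = 3040.825 + 466.406 = 3507.231 µg/L·hr

AUC = 3507 µg/L·hr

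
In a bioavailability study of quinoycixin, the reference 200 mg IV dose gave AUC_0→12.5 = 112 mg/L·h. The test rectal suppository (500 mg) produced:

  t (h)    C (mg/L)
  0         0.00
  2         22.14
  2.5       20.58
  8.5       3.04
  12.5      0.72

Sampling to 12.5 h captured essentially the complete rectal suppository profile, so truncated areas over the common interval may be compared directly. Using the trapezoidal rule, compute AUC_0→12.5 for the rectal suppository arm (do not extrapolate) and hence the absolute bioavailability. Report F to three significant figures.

F = 0.397

Trapezoidal AUC_0→12.5 (rectal suppository):
  [0→2]: (0.00+22.14)/2 × 2 = 22.14
  [2→2.5]: (22.14+20.58)/2 × 0.5 = 10.68
  [2.5→8.5]: (20.58+3.04)/2 × 6 = 70.86
  [8.5→12.5]: (3.04+0.72)/2 × 4 = 7.52
  Sum = 111.2 mg/L·h
F = (AUC_ev/D_ev)/(AUC_iv/D_iv) = (111.2/500)/(112/200) = 0.2224/0.56 = 0.3971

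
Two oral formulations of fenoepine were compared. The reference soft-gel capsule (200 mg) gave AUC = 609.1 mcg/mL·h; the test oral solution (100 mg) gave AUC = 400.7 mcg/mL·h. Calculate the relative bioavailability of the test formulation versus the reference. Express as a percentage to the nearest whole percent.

F_rel = (AUC_test/D_test) / (AUC_ref/D_ref)
      = (400.7/100) / (609.1/200)
      = 4.007 / 3.0455 = 1.3157 = 131.57%

F_rel = 132%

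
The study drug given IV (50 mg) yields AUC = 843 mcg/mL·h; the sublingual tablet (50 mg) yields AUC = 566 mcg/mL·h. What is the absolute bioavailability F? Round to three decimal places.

F = 0.671

F = (AUC_ev / D_ev) / (AUC_iv / D_iv)
  = (566/50) / (843/50)
  = 11.32 / 16.86 = 0.6714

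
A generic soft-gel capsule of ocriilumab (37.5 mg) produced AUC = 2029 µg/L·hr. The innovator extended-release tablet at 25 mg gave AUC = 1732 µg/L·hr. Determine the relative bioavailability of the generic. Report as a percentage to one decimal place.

F_rel = 78.1%

F_rel = (AUC_test/D_test) / (AUC_ref/D_ref)
      = (2029/37.5) / (1732/25)
      = 54.1067 / 69.28 = 0.7810 = 78.10%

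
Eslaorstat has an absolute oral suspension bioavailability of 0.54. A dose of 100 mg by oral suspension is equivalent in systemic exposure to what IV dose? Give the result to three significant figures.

Systemic exposure from an extravascular dose = F × D_ev, so the equivalent IV dose is F × D_ev.
D_iv = F × D_ev = 0.54 × 100 = 54 mg

D_iv = 54.0 mg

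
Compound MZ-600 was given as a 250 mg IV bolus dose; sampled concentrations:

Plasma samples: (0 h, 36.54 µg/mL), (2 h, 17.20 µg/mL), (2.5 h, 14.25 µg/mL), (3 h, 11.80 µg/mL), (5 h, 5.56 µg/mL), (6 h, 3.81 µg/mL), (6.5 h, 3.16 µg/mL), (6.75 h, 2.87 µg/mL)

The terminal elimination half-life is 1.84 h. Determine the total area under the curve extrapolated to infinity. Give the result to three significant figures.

Trapezoidal AUC_0→6.75:
  [0→2]: (36.54+17.20)/2 × 2 = 53.74
  [2→2.5]: (17.20+14.25)/2 × 0.5 = 7.8625
  [2.5→3]: (14.25+11.80)/2 × 0.5 = 6.5125
  [3→5]: (11.80+5.56)/2 × 2 = 17.36
  [5→6]: (5.56+3.81)/2 × 1 = 4.685
  [6→6.5]: (3.81+3.16)/2 × 0.5 = 1.7425
  [6.5→6.75]: (3.16+2.87)/2 × 0.25 = 0.75375
  Sum = 92.65625 µg/mL·h
k_e = ln2 / t½ = 0.693147 / 1.84 = 0.3767 h^-1
Extrapolated tail: C_last / k_e = 2.87 / 0.3767 = 7.619
AUC_0→∞ = 92.65625 + 7.619 = 100.27525 µg/mL·h

AUC = 100 µg/mL·h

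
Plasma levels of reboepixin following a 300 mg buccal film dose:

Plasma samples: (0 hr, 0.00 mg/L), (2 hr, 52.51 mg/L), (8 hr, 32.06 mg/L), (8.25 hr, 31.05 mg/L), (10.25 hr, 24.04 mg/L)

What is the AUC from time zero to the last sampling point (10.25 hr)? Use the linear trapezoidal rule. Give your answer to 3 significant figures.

Trapezoidal AUC_0→10.25:
  [0→2]: (0.00+52.51)/2 × 2 = 52.51
  [2→8]: (52.51+32.06)/2 × 6 = 253.71
  [8→8.25]: (32.06+31.05)/2 × 0.25 = 7.88875
  [8.25→10.25]: (31.05+24.04)/2 × 2 = 55.09
  Sum = 369.19875 mg/L·hr

AUC = 369 mg/L·hr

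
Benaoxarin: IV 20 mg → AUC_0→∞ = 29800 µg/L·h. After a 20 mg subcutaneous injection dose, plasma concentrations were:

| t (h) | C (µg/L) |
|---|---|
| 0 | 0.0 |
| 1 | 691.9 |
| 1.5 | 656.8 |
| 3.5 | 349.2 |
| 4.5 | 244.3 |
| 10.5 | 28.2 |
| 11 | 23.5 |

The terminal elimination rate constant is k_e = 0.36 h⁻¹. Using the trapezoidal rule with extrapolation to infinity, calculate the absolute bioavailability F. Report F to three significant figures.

F = 0.0967

Trapezoidal AUC_0→11 (subcutaneous injection):
  [0→1]: (0.0+691.9)/2 × 1 = 345.95
  [1→1.5]: (691.9+656.8)/2 × 0.5 = 337.175
  [1.5→3.5]: (656.8+349.2)/2 × 2 = 1006.0
  [3.5→4.5]: (349.2+244.3)/2 × 1 = 296.75
  [4.5→10.5]: (244.3+28.2)/2 × 6 = 817.5
  [10.5→11]: (28.2+23.5)/2 × 0.5 = 12.925
  Sum = 2816.3 µg/L·h
Tail: C_last/k_e = 23.5/0.36 = 65.278
AUC_0→∞ (subcutaneous injection) = 2816.3 + 65.278 = 2881.578 µg/L·h
F = (AUC_ev/D_ev)/(AUC_iv/D_iv) = (2881.578/20)/(29800/20) = 144.0789/1490 = 0.0967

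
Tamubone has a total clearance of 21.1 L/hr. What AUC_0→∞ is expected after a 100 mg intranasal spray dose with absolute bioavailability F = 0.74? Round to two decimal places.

AUC_0→∞ = F × Dose / CL
        = 0.74 × 100 / 21.1 = 3.50711 mg/L·hr

AUC = 3.51 mg/L·hr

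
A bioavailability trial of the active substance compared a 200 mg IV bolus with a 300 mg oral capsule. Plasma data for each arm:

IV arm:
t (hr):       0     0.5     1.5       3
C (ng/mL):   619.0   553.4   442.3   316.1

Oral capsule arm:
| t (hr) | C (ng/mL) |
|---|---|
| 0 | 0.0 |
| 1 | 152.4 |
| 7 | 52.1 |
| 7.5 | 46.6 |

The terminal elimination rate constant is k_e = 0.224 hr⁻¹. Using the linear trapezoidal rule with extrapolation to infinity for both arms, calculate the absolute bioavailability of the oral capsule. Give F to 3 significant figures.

F = 0.222

Trapezoidal AUC_0→3 (IV):
  [0→0.5]: (619.0+553.4)/2 × 0.5 = 293.1
  [0.5→1.5]: (553.4+442.3)/2 × 1 = 497.85
  [1.5→3]: (442.3+316.1)/2 × 1.5 = 568.8
  Sum = 1359.75 ng/mL·hr
IV tail: 316.1/0.224 = 1411.161; AUC_iv,0→∞ = 1359.75 + 1411.161 = 2770.911 ng/mL·hr
Trapezoidal AUC_0→7.5 (oral capsule):
  [0→1]: (0.0+152.4)/2 × 1 = 76.2
  [1→7]: (152.4+52.1)/2 × 6 = 613.5
  [7→7.5]: (52.1+46.6)/2 × 0.5 = 24.675
  Sum = 714.375 ng/mL·hr
oral capsule tail: 46.6/0.224 = 208.036; AUC_ev,0→∞ = 714.375 + 208.036 = 922.411 ng/mL·hr
F = (AUC_ev/D_ev)/(AUC_iv/D_iv) = (922.411/300)/(2770.911/200) = 3.0747/13.854555 = 0.2219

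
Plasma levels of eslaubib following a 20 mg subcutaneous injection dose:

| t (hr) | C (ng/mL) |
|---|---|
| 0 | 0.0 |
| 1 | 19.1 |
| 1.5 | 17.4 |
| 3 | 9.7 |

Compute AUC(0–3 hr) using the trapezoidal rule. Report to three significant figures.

Trapezoidal AUC_0→3:
  [0→1]: (0.0+19.1)/2 × 1 = 9.55
  [1→1.5]: (19.1+17.4)/2 × 0.5 = 9.125
  [1.5→3]: (17.4+9.7)/2 × 1.5 = 20.325
  Sum = 39.0 ng/mL·hr

AUC = 39.0 ng/mL·hr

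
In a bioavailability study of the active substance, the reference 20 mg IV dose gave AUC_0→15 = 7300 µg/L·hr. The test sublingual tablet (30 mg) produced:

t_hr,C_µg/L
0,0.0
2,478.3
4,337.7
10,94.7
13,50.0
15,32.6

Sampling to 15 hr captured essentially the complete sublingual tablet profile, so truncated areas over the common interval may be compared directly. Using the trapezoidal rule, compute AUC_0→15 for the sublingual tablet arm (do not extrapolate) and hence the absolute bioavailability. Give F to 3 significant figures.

Trapezoidal AUC_0→15 (sublingual tablet):
  [0→2]: (0.0+478.3)/2 × 2 = 478.3
  [2→4]: (478.3+337.7)/2 × 2 = 816.0
  [4→10]: (337.7+94.7)/2 × 6 = 1297.2
  [10→13]: (94.7+50.0)/2 × 3 = 217.05
  [13→15]: (50.0+32.6)/2 × 2 = 82.6
  Sum = 2891.15 µg/L·hr
F = (AUC_ev/D_ev)/(AUC_iv/D_iv) = (2891.15/30)/(7300/20) = 96.3717/365 = 0.2640

F = 0.264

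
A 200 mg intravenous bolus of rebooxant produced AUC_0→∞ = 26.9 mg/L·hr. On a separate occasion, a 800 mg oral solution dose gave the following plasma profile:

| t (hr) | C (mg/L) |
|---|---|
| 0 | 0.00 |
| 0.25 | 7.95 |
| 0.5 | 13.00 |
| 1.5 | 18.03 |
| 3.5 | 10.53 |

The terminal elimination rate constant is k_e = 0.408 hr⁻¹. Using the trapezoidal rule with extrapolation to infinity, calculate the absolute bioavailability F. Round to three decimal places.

Trapezoidal AUC_0→3.5 (oral solution):
  [0→0.25]: (0.00+7.95)/2 × 0.25 = 0.99375
  [0.25→0.5]: (7.95+13.00)/2 × 0.25 = 2.61875
  [0.5→1.5]: (13.00+18.03)/2 × 1 = 15.515
  [1.5→3.5]: (18.03+10.53)/2 × 2 = 28.56
  Sum = 47.6875 mg/L·hr
Tail: C_last/k_e = 10.53/0.408 = 25.809
AUC_0→∞ (oral solution) = 47.6875 + 25.809 = 73.4965 mg/L·hr
F = (AUC_ev/D_ev)/(AUC_iv/D_iv) = (73.4965/800)/(26.9/200) = 0.091870625/0.1345 = 0.6831

F = 0.683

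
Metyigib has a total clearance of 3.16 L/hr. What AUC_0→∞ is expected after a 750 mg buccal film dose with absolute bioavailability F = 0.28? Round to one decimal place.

AUC = 66.5 mg/L·hr

AUC_0→∞ = F × Dose / CL
        = 0.28 × 750 / 3.16 = 66.4557 mg/L·hr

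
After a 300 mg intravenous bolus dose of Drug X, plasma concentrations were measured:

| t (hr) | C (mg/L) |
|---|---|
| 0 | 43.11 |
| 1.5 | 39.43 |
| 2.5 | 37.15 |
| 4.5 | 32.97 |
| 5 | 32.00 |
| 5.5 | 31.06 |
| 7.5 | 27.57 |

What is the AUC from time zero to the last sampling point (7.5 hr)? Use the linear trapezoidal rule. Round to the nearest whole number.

Trapezoidal AUC_0→7.5:
  [0→1.5]: (43.11+39.43)/2 × 1.5 = 61.905
  [1.5→2.5]: (39.43+37.15)/2 × 1 = 38.29
  [2.5→4.5]: (37.15+32.97)/2 × 2 = 70.12
  [4.5→5]: (32.97+32.00)/2 × 0.5 = 16.2425
  [5→5.5]: (32.00+31.06)/2 × 0.5 = 15.765
  [5.5→7.5]: (31.06+27.57)/2 × 2 = 58.63
  Sum = 260.9525 mg/L·hr

AUC = 261 mg/L·hr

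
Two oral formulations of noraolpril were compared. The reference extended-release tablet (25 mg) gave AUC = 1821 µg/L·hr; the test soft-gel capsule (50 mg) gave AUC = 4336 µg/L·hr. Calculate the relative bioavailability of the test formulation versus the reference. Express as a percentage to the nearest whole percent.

F_rel = (AUC_test/D_test) / (AUC_ref/D_ref)
      = (4336/50) / (1821/25)
      = 86.72 / 72.84 = 1.1906 = 119.06%

F_rel = 119%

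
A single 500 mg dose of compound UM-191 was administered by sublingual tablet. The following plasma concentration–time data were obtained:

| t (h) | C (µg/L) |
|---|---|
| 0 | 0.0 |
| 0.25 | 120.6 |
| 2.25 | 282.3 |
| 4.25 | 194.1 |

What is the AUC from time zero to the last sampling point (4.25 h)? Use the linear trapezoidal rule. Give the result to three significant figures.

Trapezoidal AUC_0→4.25:
  [0→0.25]: (0.0+120.6)/2 × 0.25 = 15.075
  [0.25→2.25]: (120.6+282.3)/2 × 2 = 402.9
  [2.25→4.25]: (282.3+194.1)/2 × 2 = 476.4
  Sum = 894.375 µg/L·h

AUC = 894 µg/L·h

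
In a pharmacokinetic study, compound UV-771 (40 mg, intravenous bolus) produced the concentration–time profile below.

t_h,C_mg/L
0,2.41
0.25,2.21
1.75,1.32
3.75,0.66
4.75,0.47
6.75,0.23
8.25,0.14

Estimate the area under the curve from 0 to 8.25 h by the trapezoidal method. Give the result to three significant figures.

AUC = 6.75 mg/L·h

Trapezoidal AUC_0→8.25:
  [0→0.25]: (2.41+2.21)/2 × 0.25 = 0.5775
  [0.25→1.75]: (2.21+1.32)/2 × 1.5 = 2.6475
  [1.75→3.75]: (1.32+0.66)/2 × 2 = 1.98
  [3.75→4.75]: (0.66+0.47)/2 × 1 = 0.565
  [4.75→6.75]: (0.47+0.23)/2 × 2 = 0.7
  [6.75→8.25]: (0.23+0.14)/2 × 1.5 = 0.2775
  Sum = 6.7475 mg/L·h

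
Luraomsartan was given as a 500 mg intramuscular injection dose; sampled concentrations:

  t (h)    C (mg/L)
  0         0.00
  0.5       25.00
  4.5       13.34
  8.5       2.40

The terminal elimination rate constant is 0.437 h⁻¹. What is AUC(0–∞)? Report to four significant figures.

Trapezoidal AUC_0→8.5:
  [0→0.5]: (0.00+25.00)/2 × 0.5 = 6.25
  [0.5→4.5]: (25.00+13.34)/2 × 4 = 76.68
  [4.5→8.5]: (13.34+2.40)/2 × 4 = 31.48
  Sum = 114.41 mg/L·h
Extrapolated tail: C_last / k_e = 2.40 / 0.437 = 5.492
AUC_0→∞ = 114.41 + 5.492 = 119.902 mg/L·h

AUC = 119.9 mg/L·h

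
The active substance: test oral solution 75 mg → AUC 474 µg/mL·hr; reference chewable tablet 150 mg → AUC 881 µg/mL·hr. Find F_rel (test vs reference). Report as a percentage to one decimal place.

F_rel = (AUC_test/D_test) / (AUC_ref/D_ref)
      = (474/75) / (881/150)
      = 6.32 / 5.87333 = 1.0761 = 107.61%

F_rel = 107.6%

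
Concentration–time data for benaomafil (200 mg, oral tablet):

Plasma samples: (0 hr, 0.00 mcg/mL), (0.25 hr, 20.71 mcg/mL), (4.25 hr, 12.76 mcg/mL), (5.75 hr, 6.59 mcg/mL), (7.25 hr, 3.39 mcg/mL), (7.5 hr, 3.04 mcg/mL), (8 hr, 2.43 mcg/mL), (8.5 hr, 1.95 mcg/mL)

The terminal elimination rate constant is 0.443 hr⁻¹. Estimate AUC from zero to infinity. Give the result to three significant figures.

AUC = 99.2 mcg/mL·hr

Trapezoidal AUC_0→8.5:
  [0→0.25]: (0.00+20.71)/2 × 0.25 = 2.58875
  [0.25→4.25]: (20.71+12.76)/2 × 4 = 66.94
  [4.25→5.75]: (12.76+6.59)/2 × 1.5 = 14.5125
  [5.75→7.25]: (6.59+3.39)/2 × 1.5 = 7.485
  [7.25→7.5]: (3.39+3.04)/2 × 0.25 = 0.80375
  [7.5→8]: (3.04+2.43)/2 × 0.5 = 1.3675
  [8→8.5]: (2.43+1.95)/2 × 0.5 = 1.095
  Sum = 94.7925 mcg/mL·hr
Extrapolated tail: C_last / k_e = 1.95 / 0.443 = 4.402
AUC_0→∞ = 94.7925 + 4.402 = 99.1945 mcg/mL·hr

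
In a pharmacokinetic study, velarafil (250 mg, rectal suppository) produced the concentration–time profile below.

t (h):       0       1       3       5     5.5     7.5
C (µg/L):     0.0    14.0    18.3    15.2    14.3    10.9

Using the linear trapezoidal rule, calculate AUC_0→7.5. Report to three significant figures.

Trapezoidal AUC_0→7.5:
  [0→1]: (0.0+14.0)/2 × 1 = 7.0
  [1→3]: (14.0+18.3)/2 × 2 = 32.3
  [3→5]: (18.3+15.2)/2 × 2 = 33.5
  [5→5.5]: (15.2+14.3)/2 × 0.5 = 7.375
  [5.5→7.5]: (14.3+10.9)/2 × 2 = 25.2
  Sum = 105.375 µg/L·h

AUC = 105 µg/L·h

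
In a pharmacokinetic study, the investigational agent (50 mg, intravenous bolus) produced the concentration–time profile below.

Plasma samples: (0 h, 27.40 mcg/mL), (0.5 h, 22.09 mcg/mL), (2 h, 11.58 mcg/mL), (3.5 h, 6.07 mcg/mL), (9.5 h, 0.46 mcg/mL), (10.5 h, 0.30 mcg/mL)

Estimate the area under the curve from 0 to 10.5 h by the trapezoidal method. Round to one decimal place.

Trapezoidal AUC_0→10.5:
  [0→0.5]: (27.40+22.09)/2 × 0.5 = 12.3725
  [0.5→2]: (22.09+11.58)/2 × 1.5 = 25.2525
  [2→3.5]: (11.58+6.07)/2 × 1.5 = 13.2375
  [3.5→9.5]: (6.07+0.46)/2 × 6 = 19.59
  [9.5→10.5]: (0.46+0.30)/2 × 1 = 0.38
  Sum = 70.8325 mcg/mL·h

AUC = 70.8 mcg/mL·h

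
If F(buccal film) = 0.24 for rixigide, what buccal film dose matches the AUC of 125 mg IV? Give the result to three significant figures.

D_buccal = 521 mg

For equal systemic exposure: F × D_ev = D_iv
D_ev = D_iv / F = 125 / 0.24 = 520.833 mg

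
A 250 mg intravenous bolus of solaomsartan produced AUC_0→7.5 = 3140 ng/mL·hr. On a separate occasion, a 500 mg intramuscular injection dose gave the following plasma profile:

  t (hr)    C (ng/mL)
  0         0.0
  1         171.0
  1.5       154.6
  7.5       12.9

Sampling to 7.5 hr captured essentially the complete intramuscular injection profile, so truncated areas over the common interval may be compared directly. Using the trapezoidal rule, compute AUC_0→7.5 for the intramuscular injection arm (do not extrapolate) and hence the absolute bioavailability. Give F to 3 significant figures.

Trapezoidal AUC_0→7.5 (intramuscular injection):
  [0→1]: (0.0+171.0)/2 × 1 = 85.5
  [1→1.5]: (171.0+154.6)/2 × 0.5 = 81.4
  [1.5→7.5]: (154.6+12.9)/2 × 6 = 502.5
  Sum = 669.4 ng/mL·hr
F = (AUC_ev/D_ev)/(AUC_iv/D_iv) = (669.4/500)/(3140/250) = 1.3388/12.56 = 0.1066

F = 0.107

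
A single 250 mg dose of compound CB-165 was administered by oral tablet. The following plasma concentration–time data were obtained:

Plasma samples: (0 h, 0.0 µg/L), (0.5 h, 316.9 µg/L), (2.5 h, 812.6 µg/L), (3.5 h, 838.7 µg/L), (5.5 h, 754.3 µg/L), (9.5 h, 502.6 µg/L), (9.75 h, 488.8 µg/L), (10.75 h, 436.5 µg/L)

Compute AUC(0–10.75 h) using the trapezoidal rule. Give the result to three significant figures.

Trapezoidal AUC_0→10.75:
  [0→0.5]: (0.0+316.9)/2 × 0.5 = 79.225
  [0.5→2.5]: (316.9+812.6)/2 × 2 = 1129.5
  [2.5→3.5]: (812.6+838.7)/2 × 1 = 825.65
  [3.5→5.5]: (838.7+754.3)/2 × 2 = 1593.0
  [5.5→9.5]: (754.3+502.6)/2 × 4 = 2513.8
  [9.5→9.75]: (502.6+488.8)/2 × 0.25 = 123.925
  [9.75→10.75]: (488.8+436.5)/2 × 1 = 462.65
  Sum = 6727.75 µg/L·h

AUC = 6730 µg/L·h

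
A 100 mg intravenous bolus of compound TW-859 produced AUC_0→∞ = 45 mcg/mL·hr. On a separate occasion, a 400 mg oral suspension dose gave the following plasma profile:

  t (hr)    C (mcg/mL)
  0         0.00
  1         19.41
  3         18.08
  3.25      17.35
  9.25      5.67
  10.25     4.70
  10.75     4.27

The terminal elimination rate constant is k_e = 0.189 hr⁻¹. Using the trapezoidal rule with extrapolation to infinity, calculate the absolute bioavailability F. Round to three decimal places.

F = 0.837

Trapezoidal AUC_0→10.75 (oral suspension):
  [0→1]: (0.00+19.41)/2 × 1 = 9.705
  [1→3]: (19.41+18.08)/2 × 2 = 37.49
  [3→3.25]: (18.08+17.35)/2 × 0.25 = 4.42875
  [3.25→9.25]: (17.35+5.67)/2 × 6 = 69.06
  [9.25→10.25]: (5.67+4.70)/2 × 1 = 5.185
  [10.25→10.75]: (4.70+4.27)/2 × 0.5 = 2.2425
  Sum = 128.11125 mcg/mL·hr
Tail: C_last/k_e = 4.27/0.189 = 22.593
AUC_0→∞ (oral suspension) = 128.11125 + 22.593 = 150.70425 mcg/mL·hr
F = (AUC_ev/D_ev)/(AUC_iv/D_iv) = (150.70425/400)/(45/100) = 0.376761/0.45 = 0.8372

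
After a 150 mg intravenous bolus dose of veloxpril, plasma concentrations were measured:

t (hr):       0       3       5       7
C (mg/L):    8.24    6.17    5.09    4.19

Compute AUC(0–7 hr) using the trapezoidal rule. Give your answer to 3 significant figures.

AUC = 42.2 mg/L·hr

Trapezoidal AUC_0→7:
  [0→3]: (8.24+6.17)/2 × 3 = 21.615
  [3→5]: (6.17+5.09)/2 × 2 = 11.26
  [5→7]: (5.09+4.19)/2 × 2 = 9.28
  Sum = 42.155 mg/L·hr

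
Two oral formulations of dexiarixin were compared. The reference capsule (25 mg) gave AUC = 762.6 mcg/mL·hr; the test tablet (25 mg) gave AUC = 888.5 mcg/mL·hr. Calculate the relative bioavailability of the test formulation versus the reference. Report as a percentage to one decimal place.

F_rel = 116.5%

F_rel = (AUC_test/D_test) / (AUC_ref/D_ref)
      = (888.5/25) / (762.6/25)
      = 35.54 / 30.504 = 1.1651 = 116.51%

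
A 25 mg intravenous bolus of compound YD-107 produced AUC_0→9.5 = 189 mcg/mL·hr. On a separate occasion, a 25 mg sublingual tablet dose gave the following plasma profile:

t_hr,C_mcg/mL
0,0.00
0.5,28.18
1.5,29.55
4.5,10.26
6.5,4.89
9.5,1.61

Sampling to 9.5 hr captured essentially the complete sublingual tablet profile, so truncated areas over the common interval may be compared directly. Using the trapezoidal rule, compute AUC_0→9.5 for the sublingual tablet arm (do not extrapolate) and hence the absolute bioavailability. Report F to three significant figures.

F = 0.638

Trapezoidal AUC_0→9.5 (sublingual tablet):
  [0→0.5]: (0.00+28.18)/2 × 0.5 = 7.045
  [0.5→1.5]: (28.18+29.55)/2 × 1 = 28.865
  [1.5→4.5]: (29.55+10.26)/2 × 3 = 59.715
  [4.5→6.5]: (10.26+4.89)/2 × 2 = 15.15
  [6.5→9.5]: (4.89+1.61)/2 × 3 = 9.75
  Sum = 120.525 mcg/mL·hr
F = (AUC_ev/D_ev)/(AUC_iv/D_iv) = (120.525/25)/(189/25) = 4.821/7.56 = 0.6377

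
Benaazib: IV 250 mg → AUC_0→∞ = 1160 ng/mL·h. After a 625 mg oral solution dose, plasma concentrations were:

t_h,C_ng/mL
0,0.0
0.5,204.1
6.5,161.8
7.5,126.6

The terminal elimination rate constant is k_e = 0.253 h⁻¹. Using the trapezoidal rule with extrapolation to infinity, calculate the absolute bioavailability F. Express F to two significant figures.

F = 0.62

Trapezoidal AUC_0→7.5 (oral solution):
  [0→0.5]: (0.0+204.1)/2 × 0.5 = 51.025
  [0.5→6.5]: (204.1+161.8)/2 × 6 = 1097.7
  [6.5→7.5]: (161.8+126.6)/2 × 1 = 144.2
  Sum = 1292.925 ng/mL·h
Tail: C_last/k_e = 126.6/0.253 = 500.395
AUC_0→∞ (oral solution) = 1292.925 + 500.395 = 1793.32 ng/mL·h
F = (AUC_ev/D_ev)/(AUC_iv/D_iv) = (1793.32/625)/(1160/250) = 2.869312/4.64 = 0.6184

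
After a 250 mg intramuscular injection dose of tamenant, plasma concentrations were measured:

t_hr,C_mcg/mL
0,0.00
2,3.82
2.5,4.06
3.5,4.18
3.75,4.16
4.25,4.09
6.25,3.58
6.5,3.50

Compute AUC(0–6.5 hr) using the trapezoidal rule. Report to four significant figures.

AUC = 21.57 mcg/mL·hr

Trapezoidal AUC_0→6.5:
  [0→2]: (0.00+3.82)/2 × 2 = 3.82
  [2→2.5]: (3.82+4.06)/2 × 0.5 = 1.97
  [2.5→3.5]: (4.06+4.18)/2 × 1 = 4.12
  [3.5→3.75]: (4.18+4.16)/2 × 0.25 = 1.0425
  [3.75→4.25]: (4.16+4.09)/2 × 0.5 = 2.0625
  [4.25→6.25]: (4.09+3.58)/2 × 2 = 7.67
  [6.25→6.5]: (3.58+3.50)/2 × 0.25 = 0.885
  Sum = 21.57 mcg/mL·hr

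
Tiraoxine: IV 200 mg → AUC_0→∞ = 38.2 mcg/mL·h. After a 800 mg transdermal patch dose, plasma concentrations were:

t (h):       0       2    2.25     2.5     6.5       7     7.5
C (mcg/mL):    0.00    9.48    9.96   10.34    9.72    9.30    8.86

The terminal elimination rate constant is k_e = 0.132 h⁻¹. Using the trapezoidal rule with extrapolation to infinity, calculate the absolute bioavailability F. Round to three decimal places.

F = 0.857

Trapezoidal AUC_0→7.5 (transdermal patch):
  [0→2]: (0.00+9.48)/2 × 2 = 9.48
  [2→2.25]: (9.48+9.96)/2 × 0.25 = 2.43
  [2.25→2.5]: (9.96+10.34)/2 × 0.25 = 2.5375
  [2.5→6.5]: (10.34+9.72)/2 × 4 = 40.12
  [6.5→7]: (9.72+9.30)/2 × 0.5 = 4.755
  [7→7.5]: (9.30+8.86)/2 × 0.5 = 4.54
  Sum = 63.8625 mcg/mL·h
Tail: C_last/k_e = 8.86/0.132 = 67.121
AUC_0→∞ (transdermal patch) = 63.8625 + 67.121 = 130.9835 mcg/mL·h
F = (AUC_ev/D_ev)/(AUC_iv/D_iv) = (130.9835/800)/(38.2/200) = 0.163729/0.191 = 0.8572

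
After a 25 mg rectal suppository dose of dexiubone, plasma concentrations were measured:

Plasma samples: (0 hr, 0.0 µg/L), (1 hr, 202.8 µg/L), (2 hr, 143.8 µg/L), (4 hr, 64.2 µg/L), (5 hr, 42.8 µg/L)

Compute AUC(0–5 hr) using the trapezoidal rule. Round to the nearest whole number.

Trapezoidal AUC_0→5:
  [0→1]: (0.0+202.8)/2 × 1 = 101.4
  [1→2]: (202.8+143.8)/2 × 1 = 173.3
  [2→4]: (143.8+64.2)/2 × 2 = 208.0
  [4→5]: (64.2+42.8)/2 × 1 = 53.5
  Sum = 536.2 µg/L·hr

AUC = 536 µg/L·hr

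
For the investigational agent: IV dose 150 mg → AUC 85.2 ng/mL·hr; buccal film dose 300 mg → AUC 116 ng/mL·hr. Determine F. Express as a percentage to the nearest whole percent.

F = (AUC_ev / D_ev) / (AUC_iv / D_iv)
  = (116/300) / (85.2/150)
  = 0.386667 / 0.568 = 0.6808
  = 68.08%

F = 68%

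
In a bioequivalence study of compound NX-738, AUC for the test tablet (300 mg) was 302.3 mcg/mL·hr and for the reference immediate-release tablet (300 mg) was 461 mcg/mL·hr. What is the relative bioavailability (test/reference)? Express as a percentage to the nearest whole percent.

F_rel = (AUC_test/D_test) / (AUC_ref/D_ref)
      = (302.3/300) / (461/300)
      = 1.00767 / 1.53667 = 0.6557 = 65.57%

F_rel = 66%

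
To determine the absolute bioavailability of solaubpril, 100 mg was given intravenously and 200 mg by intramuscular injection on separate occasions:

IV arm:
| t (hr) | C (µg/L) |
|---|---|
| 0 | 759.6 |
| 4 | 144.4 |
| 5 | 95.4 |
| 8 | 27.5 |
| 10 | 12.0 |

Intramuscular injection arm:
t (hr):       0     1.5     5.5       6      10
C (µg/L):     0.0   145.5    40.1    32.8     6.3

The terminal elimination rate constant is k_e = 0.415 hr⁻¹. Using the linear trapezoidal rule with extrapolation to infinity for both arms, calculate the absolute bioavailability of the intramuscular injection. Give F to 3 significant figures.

Trapezoidal AUC_0→10 (IV):
  [0→4]: (759.6+144.4)/2 × 4 = 1808.0
  [4→5]: (144.4+95.4)/2 × 1 = 119.9
  [5→8]: (95.4+27.5)/2 × 3 = 184.35
  [8→10]: (27.5+12.0)/2 × 2 = 39.5
  Sum = 2151.75 µg/L·hr
IV tail: 12.0/0.415 = 28.916; AUC_iv,0→∞ = 2151.75 + 28.916 = 2180.666 µg/L·hr
Trapezoidal AUC_0→10 (intramuscular injection):
  [0→1.5]: (0.0+145.5)/2 × 1.5 = 109.125
  [1.5→5.5]: (145.5+40.1)/2 × 4 = 371.2
  [5.5→6]: (40.1+32.8)/2 × 0.5 = 18.225
  [6→10]: (32.8+6.3)/2 × 4 = 78.2
  Sum = 576.75 µg/L·hr
intramuscular injection tail: 6.3/0.415 = 15.181; AUC_ev,0→∞ = 576.75 + 15.181 = 591.931 µg/L·hr
F = (AUC_ev/D_ev)/(AUC_iv/D_iv) = (591.931/200)/(2180.666/100) = 2.959655/21.80666 = 0.1357

F = 0.136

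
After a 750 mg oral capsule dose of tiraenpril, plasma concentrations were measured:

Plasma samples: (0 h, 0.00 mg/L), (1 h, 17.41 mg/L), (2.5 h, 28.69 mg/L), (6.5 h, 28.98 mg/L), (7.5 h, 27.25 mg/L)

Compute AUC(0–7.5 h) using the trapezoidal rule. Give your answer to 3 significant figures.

Trapezoidal AUC_0→7.5:
  [0→1]: (0.00+17.41)/2 × 1 = 8.705
  [1→2.5]: (17.41+28.69)/2 × 1.5 = 34.575
  [2.5→6.5]: (28.69+28.98)/2 × 4 = 115.34
  [6.5→7.5]: (28.98+27.25)/2 × 1 = 28.115
  Sum = 186.735 mg/L·h

AUC = 187 mg/L·h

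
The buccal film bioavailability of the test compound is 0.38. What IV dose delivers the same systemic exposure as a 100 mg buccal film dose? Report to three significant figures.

D_iv = 38.0 mg

Systemic exposure from an extravascular dose = F × D_ev, so the equivalent IV dose is F × D_ev.
D_iv = F × D_ev = 0.38 × 100 = 38 mg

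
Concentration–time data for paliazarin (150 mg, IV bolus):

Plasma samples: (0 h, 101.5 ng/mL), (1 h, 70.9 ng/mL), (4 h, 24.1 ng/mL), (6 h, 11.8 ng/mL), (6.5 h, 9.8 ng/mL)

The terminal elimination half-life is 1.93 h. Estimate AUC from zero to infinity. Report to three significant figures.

AUC = 297 ng/mL·h

Trapezoidal AUC_0→6.5:
  [0→1]: (101.5+70.9)/2 × 1 = 86.2
  [1→4]: (70.9+24.1)/2 × 3 = 142.5
  [4→6]: (24.1+11.8)/2 × 2 = 35.9
  [6→6.5]: (11.8+9.8)/2 × 0.5 = 5.4
  Sum = 270.0 ng/mL·h
k_e = ln2 / t½ = 0.693147 / 1.93 = 0.3591 h^-1
Extrapolated tail: C_last / k_e = 9.8 / 0.3591 = 27.290
AUC_0→∞ = 270.0 + 27.290 = 297.29 ng/mL·h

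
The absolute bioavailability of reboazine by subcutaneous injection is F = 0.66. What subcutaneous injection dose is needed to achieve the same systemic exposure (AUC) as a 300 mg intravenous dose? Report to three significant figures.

For equal systemic exposure: F × D_ev = D_iv
D_ev = D_iv / F = 300 / 0.66 = 454.545 mg

D_subcutaneous = 455 mg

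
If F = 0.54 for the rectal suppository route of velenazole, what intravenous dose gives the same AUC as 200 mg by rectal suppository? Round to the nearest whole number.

D_iv = 108 mg

Systemic exposure from an extravascular dose = F × D_ev, so the equivalent IV dose is F × D_ev.
D_iv = F × D_ev = 0.54 × 200 = 108 mg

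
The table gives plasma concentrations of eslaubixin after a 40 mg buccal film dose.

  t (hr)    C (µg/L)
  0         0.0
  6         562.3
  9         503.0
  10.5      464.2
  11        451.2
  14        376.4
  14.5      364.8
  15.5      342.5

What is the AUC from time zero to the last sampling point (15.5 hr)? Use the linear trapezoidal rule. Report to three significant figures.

AUC = 6020 µg/L·hr

Trapezoidal AUC_0→15.5:
  [0→6]: (0.0+562.3)/2 × 6 = 1686.9
  [6→9]: (562.3+503.0)/2 × 3 = 1597.95
  [9→10.5]: (503.0+464.2)/2 × 1.5 = 725.4
  [10.5→11]: (464.2+451.2)/2 × 0.5 = 228.85
  [11→14]: (451.2+376.4)/2 × 3 = 1241.4
  [14→14.5]: (376.4+364.8)/2 × 0.5 = 185.3
  [14.5→15.5]: (364.8+342.5)/2 × 1 = 353.65
  Sum = 6019.45 µg/L·hr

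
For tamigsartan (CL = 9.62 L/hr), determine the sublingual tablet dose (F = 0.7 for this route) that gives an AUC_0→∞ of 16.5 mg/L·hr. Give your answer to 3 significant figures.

Dose = CL × AUC_0→∞ / F
     = 9.62 × 16.5 / 0.7 = 226.757 mg

Dose = 227 mg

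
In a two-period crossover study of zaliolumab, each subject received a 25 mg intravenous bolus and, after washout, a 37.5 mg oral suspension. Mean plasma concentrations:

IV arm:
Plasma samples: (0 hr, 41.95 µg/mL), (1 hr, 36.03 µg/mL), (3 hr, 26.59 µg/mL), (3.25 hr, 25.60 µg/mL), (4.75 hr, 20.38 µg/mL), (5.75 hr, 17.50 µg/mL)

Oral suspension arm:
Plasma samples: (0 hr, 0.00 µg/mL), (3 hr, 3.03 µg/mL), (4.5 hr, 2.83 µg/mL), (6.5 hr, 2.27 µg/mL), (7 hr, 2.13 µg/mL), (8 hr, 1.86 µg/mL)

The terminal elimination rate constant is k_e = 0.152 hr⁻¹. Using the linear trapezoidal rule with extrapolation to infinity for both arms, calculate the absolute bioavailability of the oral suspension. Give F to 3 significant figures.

F = 0.0708

Trapezoidal AUC_0→5.75 (IV):
  [0→1]: (41.95+36.03)/2 × 1 = 38.99
  [1→3]: (36.03+26.59)/2 × 2 = 62.62
  [3→3.25]: (26.59+25.60)/2 × 0.25 = 6.52375
  [3.25→4.75]: (25.60+20.38)/2 × 1.5 = 34.485
  [4.75→5.75]: (20.38+17.50)/2 × 1 = 18.94
  Sum = 161.55875 µg/mL·hr
IV tail: 17.50/0.152 = 115.132; AUC_iv,0→∞ = 161.55875 + 115.132 = 276.69075 µg/mL·hr
Trapezoidal AUC_0→8 (oral suspension):
  [0→3]: (0.00+3.03)/2 × 3 = 4.545
  [3→4.5]: (3.03+2.83)/2 × 1.5 = 4.395
  [4.5→6.5]: (2.83+2.27)/2 × 2 = 5.1
  [6.5→7]: (2.27+2.13)/2 × 0.5 = 1.1
  [7→8]: (2.13+1.86)/2 × 1 = 1.995
  Sum = 17.135 µg/mL·hr
oral suspension tail: 1.86/0.152 = 12.237; AUC_ev,0→∞ = 17.135 + 12.237 = 29.372 µg/mL·hr
F = (AUC_ev/D_ev)/(AUC_iv/D_iv) = (29.372/37.5)/(276.69075/25) = 0.783253/11.06763 = 0.0708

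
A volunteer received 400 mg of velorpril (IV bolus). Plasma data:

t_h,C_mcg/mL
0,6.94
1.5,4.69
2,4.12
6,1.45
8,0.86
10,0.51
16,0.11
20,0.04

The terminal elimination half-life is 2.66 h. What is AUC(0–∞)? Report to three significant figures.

AUC = 28.1 mcg/mL·h

Trapezoidal AUC_0→20:
  [0→1.5]: (6.94+4.69)/2 × 1.5 = 8.7225
  [1.5→2]: (4.69+4.12)/2 × 0.5 = 2.2025
  [2→6]: (4.12+1.45)/2 × 4 = 11.14
  [6→8]: (1.45+0.86)/2 × 2 = 2.31
  [8→10]: (0.86+0.51)/2 × 2 = 1.37
  [10→16]: (0.51+0.11)/2 × 6 = 1.86
  [16→20]: (0.11+0.04)/2 × 4 = 0.3
  Sum = 27.905 mcg/mL·h
k_e = ln2 / t½ = 0.693147 / 2.66 = 0.2606 h^-1
Extrapolated tail: C_last / k_e = 0.04 / 0.2606 = 0.153
AUC_0→∞ = 27.905 + 0.153 = 28.058 mcg/mL·h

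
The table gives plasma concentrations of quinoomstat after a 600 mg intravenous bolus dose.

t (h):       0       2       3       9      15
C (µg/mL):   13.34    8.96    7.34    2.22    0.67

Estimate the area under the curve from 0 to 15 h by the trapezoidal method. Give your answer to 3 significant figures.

AUC = 67.8 µg/mL·h

Trapezoidal AUC_0→15:
  [0→2]: (13.34+8.96)/2 × 2 = 22.3
  [2→3]: (8.96+7.34)/2 × 1 = 8.15
  [3→9]: (7.34+2.22)/2 × 6 = 28.68
  [9→15]: (2.22+0.67)/2 × 6 = 8.67
  Sum = 67.8 µg/mL·h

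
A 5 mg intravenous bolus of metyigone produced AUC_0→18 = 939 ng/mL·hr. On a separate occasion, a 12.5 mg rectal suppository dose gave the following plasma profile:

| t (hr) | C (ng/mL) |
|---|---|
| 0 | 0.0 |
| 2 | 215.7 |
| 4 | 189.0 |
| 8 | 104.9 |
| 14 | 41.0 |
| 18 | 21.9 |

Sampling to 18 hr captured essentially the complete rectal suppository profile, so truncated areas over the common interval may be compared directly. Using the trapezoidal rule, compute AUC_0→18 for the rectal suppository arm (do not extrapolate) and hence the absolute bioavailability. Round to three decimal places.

Trapezoidal AUC_0→18 (rectal suppository):
  [0→2]: (0.0+215.7)/2 × 2 = 215.7
  [2→4]: (215.7+189.0)/2 × 2 = 404.7
  [4→8]: (189.0+104.9)/2 × 4 = 587.8
  [8→14]: (104.9+41.0)/2 × 6 = 437.7
  [14→18]: (41.0+21.9)/2 × 4 = 125.8
  Sum = 1771.7 ng/mL·hr
F = (AUC_ev/D_ev)/(AUC_iv/D_iv) = (1771.7/12.5)/(939/5) = 141.736/187.8 = 0.7547

F = 0.755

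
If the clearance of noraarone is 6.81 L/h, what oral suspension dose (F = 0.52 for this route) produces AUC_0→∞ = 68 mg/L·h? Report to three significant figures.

Dose = 891 mg

Dose = CL × AUC_0→∞ / F
     = 6.81 × 68 / 0.52 = 890.538 mg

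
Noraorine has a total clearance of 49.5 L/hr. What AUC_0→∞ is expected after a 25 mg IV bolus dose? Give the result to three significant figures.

AUC_0→∞ = Dose_iv / CL
        = 25 / 49.5 = 0.505051 mg/L·hr

AUC = 0.505 mg/L·hr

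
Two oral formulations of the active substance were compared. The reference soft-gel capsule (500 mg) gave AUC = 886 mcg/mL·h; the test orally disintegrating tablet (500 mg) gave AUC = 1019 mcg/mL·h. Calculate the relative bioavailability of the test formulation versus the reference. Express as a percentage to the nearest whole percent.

F_rel = 115%

F_rel = (AUC_test/D_test) / (AUC_ref/D_ref)
      = (1019/500) / (886/500)
      = 2.038 / 1.772 = 1.1501 = 115.01%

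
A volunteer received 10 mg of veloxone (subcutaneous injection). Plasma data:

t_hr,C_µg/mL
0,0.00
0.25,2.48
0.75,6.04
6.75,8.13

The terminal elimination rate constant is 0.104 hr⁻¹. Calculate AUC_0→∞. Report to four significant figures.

Trapezoidal AUC_0→6.75:
  [0→0.25]: (0.00+2.48)/2 × 0.25 = 0.31
  [0.25→0.75]: (2.48+6.04)/2 × 0.5 = 2.13
  [0.75→6.75]: (6.04+8.13)/2 × 6 = 42.51
  Sum = 44.95 µg/mL·hr
Extrapolated tail: C_last / k_e = 8.13 / 0.104 = 78.173
AUC_0→∞ = 44.95 + 78.173 = 123.123 µg/mL·hr

AUC = 123.1 µg/mL·hr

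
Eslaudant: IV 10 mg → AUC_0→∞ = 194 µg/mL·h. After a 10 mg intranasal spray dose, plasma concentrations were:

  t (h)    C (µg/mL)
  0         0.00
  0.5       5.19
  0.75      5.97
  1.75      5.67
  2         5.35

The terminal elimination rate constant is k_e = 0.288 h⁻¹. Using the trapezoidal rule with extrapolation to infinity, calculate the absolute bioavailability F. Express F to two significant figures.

F = 0.15

Trapezoidal AUC_0→2 (intranasal spray):
  [0→0.5]: (0.00+5.19)/2 × 0.5 = 1.2975
  [0.5→0.75]: (5.19+5.97)/2 × 0.25 = 1.395
  [0.75→1.75]: (5.97+5.67)/2 × 1 = 5.82
  [1.75→2]: (5.67+5.35)/2 × 0.25 = 1.3775
  Sum = 9.89 µg/mL·h
Tail: C_last/k_e = 5.35/0.288 = 18.576
AUC_0→∞ (intranasal spray) = 9.89 + 18.576 = 28.466 µg/mL·h
F = (AUC_ev/D_ev)/(AUC_iv/D_iv) = (28.466/10)/(194/10) = 2.8466/19.4 = 0.1467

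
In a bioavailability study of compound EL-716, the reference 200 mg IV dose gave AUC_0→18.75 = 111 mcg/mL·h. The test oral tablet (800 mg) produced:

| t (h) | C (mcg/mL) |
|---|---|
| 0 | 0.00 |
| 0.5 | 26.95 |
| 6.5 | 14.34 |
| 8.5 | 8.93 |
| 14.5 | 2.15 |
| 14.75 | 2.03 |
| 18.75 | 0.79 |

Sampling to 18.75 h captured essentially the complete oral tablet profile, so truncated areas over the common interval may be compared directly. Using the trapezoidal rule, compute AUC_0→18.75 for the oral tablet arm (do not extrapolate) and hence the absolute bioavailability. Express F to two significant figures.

F = 0.44

Trapezoidal AUC_0→18.75 (oral tablet):
  [0→0.5]: (0.00+26.95)/2 × 0.5 = 6.7375
  [0.5→6.5]: (26.95+14.34)/2 × 6 = 123.87
  [6.5→8.5]: (14.34+8.93)/2 × 2 = 23.27
  [8.5→14.5]: (8.93+2.15)/2 × 6 = 33.24
  [14.5→14.75]: (2.15+2.03)/2 × 0.25 = 0.5225
  [14.75→18.75]: (2.03+0.79)/2 × 4 = 5.64
  Sum = 193.28 mcg/mL·h
F = (AUC_ev/D_ev)/(AUC_iv/D_iv) = (193.28/800)/(111/200) = 0.2416/0.555 = 0.4353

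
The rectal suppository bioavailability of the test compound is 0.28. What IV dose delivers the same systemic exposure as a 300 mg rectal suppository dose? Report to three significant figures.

D_iv = 84.0 mg

Systemic exposure from an extravascular dose = F × D_ev, so the equivalent IV dose is F × D_ev.
D_iv = F × D_ev = 0.28 × 300 = 84 mg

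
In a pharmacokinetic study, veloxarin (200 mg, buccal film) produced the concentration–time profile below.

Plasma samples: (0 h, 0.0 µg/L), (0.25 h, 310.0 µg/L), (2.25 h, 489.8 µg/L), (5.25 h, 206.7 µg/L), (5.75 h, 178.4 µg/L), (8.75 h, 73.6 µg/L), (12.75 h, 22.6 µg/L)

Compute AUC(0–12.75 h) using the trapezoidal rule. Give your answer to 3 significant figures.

AUC = 2550 µg/L·h

Trapezoidal AUC_0→12.75:
  [0→0.25]: (0.0+310.0)/2 × 0.25 = 38.75
  [0.25→2.25]: (310.0+489.8)/2 × 2 = 799.8
  [2.25→5.25]: (489.8+206.7)/2 × 3 = 1044.75
  [5.25→5.75]: (206.7+178.4)/2 × 0.5 = 96.275
  [5.75→8.75]: (178.4+73.6)/2 × 3 = 378.0
  [8.75→12.75]: (73.6+22.6)/2 × 4 = 192.4
  Sum = 2549.975 µg/L·h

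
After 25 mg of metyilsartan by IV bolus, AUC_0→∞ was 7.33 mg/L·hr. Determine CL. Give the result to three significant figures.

CL = 3.41 L/hr

CL = Dose_iv / AUC_0→∞
   = 25 / 7.33 = 3.41064 L/hr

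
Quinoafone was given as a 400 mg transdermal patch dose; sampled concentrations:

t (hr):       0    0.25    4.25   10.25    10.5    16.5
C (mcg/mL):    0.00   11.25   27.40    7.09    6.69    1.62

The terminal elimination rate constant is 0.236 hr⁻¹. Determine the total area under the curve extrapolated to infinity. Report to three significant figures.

AUC = 216 mcg/mL·hr

Trapezoidal AUC_0→16.5:
  [0→0.25]: (0.00+11.25)/2 × 0.25 = 1.40625
  [0.25→4.25]: (11.25+27.40)/2 × 4 = 77.3
  [4.25→10.25]: (27.40+7.09)/2 × 6 = 103.47
  [10.25→10.5]: (7.09+6.69)/2 × 0.25 = 1.7225
  [10.5→16.5]: (6.69+1.62)/2 × 6 = 24.93
  Sum = 208.82875 mcg/mL·hr
Extrapolated tail: C_last / k_e = 1.62 / 0.236 = 6.864
AUC_0→∞ = 208.82875 + 6.864 = 215.69275 mcg/mL·hr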